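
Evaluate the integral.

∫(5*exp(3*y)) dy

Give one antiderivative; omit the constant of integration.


Answer: 5*exp(3*y)/3.


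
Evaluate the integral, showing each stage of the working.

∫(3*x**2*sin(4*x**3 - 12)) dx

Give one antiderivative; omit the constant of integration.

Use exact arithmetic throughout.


Step 1. Substitute u = x**3 - 3, turning ∫(3*x**2*sin(4*x**3 - 12)) dx into ∫(sin(4*u)) du: now ∫(sin(4*u)) du.
Step 2. Evaluate the standard form: now -cos(4*u)/4.
Step 3. Substitute back u = x**3 - 3: now -cos(4*x**3 - 12)/4.
Answer: -cos(4*x**3 - 12)/4.


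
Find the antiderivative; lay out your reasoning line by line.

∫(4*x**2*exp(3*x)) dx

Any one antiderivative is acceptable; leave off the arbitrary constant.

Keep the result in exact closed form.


Step 1. Integrate ∫(4*x**2*exp(3*x)) dx by parts with u = x**2, dv = (4*exp(3*x)) dx, so v = 4*exp(3*x)/3: now 4*x**2*exp(3*x)/3 + ∫(-8*x*exp(3*x)/3) dx.
Step 2. Integrate ∫(-8*x*exp(3*x)/3) dx by parts with u = x, dv = (-8*exp(3*x)/3) dx, so v = -8*exp(3*x)/9: now 4*x**2*exp(3*x)/3 - 8*x*exp(3*x)/9 + ∫(8*exp(3*x)/9) dx.
Step 3. Evaluate the standard form: now 4*x**2*exp(3*x)/3 - 8*x*exp(3*x)/9 + 8*exp(3*x)/27.
Answer: 4*x**2*exp(3*x)/3 - 8*x*exp(3*x)/9 + 8*exp(3*x)/27.


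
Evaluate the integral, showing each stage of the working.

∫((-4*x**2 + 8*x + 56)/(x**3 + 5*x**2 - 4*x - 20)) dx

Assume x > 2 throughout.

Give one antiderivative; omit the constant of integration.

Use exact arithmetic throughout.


Step 1. Decompose ∫((-4*x**2 + 8*x + 56)/(x**3 + 5*x**2 - 4*x - 20)) dx by partial fractions, (-4*x**2 + 8*x + 56)/(x**3 + 5*x**2 - 4*x - 20) = -4/(x + 5) - 2/(x + 2) + 2/(x - 2): now ∫(2/(x - 2)) dx + ∫(-2/(x + 2)) dx + ∫(-4/(x + 5)) dx.
Step 2. Evaluate the standard form [assuming x > 2]: now 2*log(x - 2) + ∫(-2/(x + 2)) dx + ∫(-4/(x + 5)) dx.
Step 3. Evaluate the standard form [assuming x > -2]: now 2*log(x - 2) - 2*log(x + 2) + ∫(-4/(x + 5)) dx.
Step 4. Evaluate the standard form [assuming x > -5]: now 2*log(x - 2) - 2*log(x + 2) - 4*log(x + 5).
Answer: 2*log(x - 2) - 2*log(x + 2) - 4*log(x + 5).


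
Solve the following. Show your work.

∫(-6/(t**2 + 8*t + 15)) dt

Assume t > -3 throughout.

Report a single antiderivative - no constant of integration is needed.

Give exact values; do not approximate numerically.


Step 1. Decompose ∫(-6/(t**2 + 8*t + 15)) dt by partial fractions, -6/(t**2 + 8*t + 15) = 3/(t + 5) - 3/(t + 3): now ∫(-3/(t + 3)) dt + ∫(3/(t + 5)) dt.
Step 2. Evaluate the standard form [assuming t > -3]: now -3*log(t + 3) + ∫(3/(t + 5)) dt.
Step 3. Evaluate the standard form [assuming t > -5]: now -3*log(t + 3) + 3*log(t + 5).
Answer: -3*log(t + 3) + 3*log(t + 5).


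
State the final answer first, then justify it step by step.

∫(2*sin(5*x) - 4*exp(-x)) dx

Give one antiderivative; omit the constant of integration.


The answer is -2*cos(5*x)/5 + 4*exp(-x).
Step 1. Rewrite: now ∫(-4*exp(-x)) dx + ∫(2*sin(5*x)) dx.
Step 2. Evaluate the standard form: now -2*cos(5*x)/5 + ∫(-4*exp(-x)) dx.
Step 3. Evaluate the standard form: now -2*cos(5*x)/5 + 4*exp(-x).
Answer: -2*cos(5*x)/5 + 4*exp(-x).


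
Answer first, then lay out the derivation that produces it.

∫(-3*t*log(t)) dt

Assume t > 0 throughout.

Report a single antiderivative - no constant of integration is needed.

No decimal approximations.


The answer is -3*t**2*log(t)/2 + 3*t**2/4.
Step 1. Integrate ∫(-3*t*log(t)) dt by parts with u = log(t), dv = (-3*t) dt, so v = -3*t**2/2 [assuming t > 0]: now -3*t**2*log(t)/2 + ∫(3*t/2) dt.
Step 2. Evaluate the standard form: now -3*t**2*log(t)/2 + 3*t**2/4.
Answer: -3*t**2*log(t)/2 + 3*t**2/4.


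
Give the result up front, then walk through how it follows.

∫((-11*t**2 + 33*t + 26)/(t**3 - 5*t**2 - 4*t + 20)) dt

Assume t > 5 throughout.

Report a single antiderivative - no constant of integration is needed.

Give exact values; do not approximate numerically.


The answer is -4*log(t - 5) - 4*log(t - 2) - 3*log(t + 2).
Step 1. Decompose ∫((-11*t**2 + 33*t + 26)/(t**3 - 5*t**2 - 4*t + 20)) dt by partial fractions, (-11*t**2 + 33*t + 26)/(t**3 - 5*t**2 - 4*t + 20) = -3/(t + 2) - 4/(t - 2) - 4/(t - 5): now ∫(-4/(t - 5)) dt + ∫(-4/(t - 2)) dt + ∫(-3/(t + 2)) dt.
Step 2. Evaluate the standard form [assuming t > 5]: now -4*log(t - 5) + ∫(-4/(t - 2)) dt + ∫(-3/(t + 2)) dt.
Step 3. Evaluate the standard form [assuming t > -2]: now -4*log(t - 5) - 3*log(t + 2) + ∫(-4/(t - 2)) dt.
Step 4. Evaluate the standard form [assuming t > 2]: now -4*log(t - 5) - 4*log(t - 2) - 3*log(t + 2).
Answer: -4*log(t - 5) - 4*log(t - 2) - 3*log(t + 2).


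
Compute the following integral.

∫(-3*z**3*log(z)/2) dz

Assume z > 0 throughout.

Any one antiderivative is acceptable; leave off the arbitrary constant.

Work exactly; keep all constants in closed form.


Answer: -3*z**4*log(z)/8 + 3*z**4/32.


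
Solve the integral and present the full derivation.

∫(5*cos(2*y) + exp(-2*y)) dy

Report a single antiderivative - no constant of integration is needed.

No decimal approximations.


Step 1. Rewrite: now ∫(exp(-2*y)) dy + ∫(5*cos(2*y)) dy.
Step 2. Evaluate the standard form: now 5*sin(2*y)/2 + ∫(exp(-2*y)) dy.
Step 3. Evaluate the standard form: now 5*sin(2*y)/2 - exp(-2*y)/2.
Answer: 5*sin(2*y)/2 - exp(-2*y)/2.


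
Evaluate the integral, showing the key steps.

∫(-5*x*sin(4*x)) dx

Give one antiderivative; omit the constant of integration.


Step 1. Integrate ∫(-5*x*sin(4*x)) dx by parts with u = x, dv = (-5*sin(4*x)) dx, so v = 5*cos(4*x)/4: now 5*x*cos(4*x)/4 + ∫(-5*cos(4*x)/4) dx.
Step 2. Evaluate the standard form: now 5*x*cos(4*x)/4 - 5*sin(4*x)/16.
Answer: 5*x*cos(4*x)/4 - 5*sin(4*x)/16.


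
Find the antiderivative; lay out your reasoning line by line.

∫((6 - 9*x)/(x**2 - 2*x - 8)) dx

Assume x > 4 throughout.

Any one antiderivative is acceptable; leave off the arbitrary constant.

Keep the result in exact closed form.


Step 1. Decompose ∫((6 - 9*x)/(x**2 - 2*x - 8)) dx by partial fractions, (6 - 9*x)/(x**2 - 2*x - 8) = -4/(x + 2) - 5/(x - 4): now ∫(-5/(x - 4)) dx + ∫(-4/(x + 2)) dx.
Step 2. Evaluate the standard form [assuming x > -2]: now -4*log(x + 2) + ∫(-5/(x - 4)) dx.
Step 3. Evaluate the standard form [assuming x > 4]: now -5*log(x - 4) - 4*log(x + 2).
Answer: -5*log(x - 4) - 4*log(x + 2).


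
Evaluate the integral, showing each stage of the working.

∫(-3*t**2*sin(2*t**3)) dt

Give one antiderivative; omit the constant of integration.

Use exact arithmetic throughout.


Step 1. Substitute u = t**3, turning ∫(-3*t**2*sin(2*t**3)) dt into ∫(-sin(2*u)) du: now ∫(-sin(2*u)) du.
Step 2. Evaluate the standard form: now cos(2*u)/2.
Step 3. Substitute back u = t**3: now cos(2*t**3)/2.
Answer: cos(2*t**3)/2.


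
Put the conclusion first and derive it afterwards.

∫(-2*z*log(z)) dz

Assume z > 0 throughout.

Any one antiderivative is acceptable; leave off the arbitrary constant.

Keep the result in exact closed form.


The answer is -z**2*log(z) + z**2/2.
Step 1. Integrate ∫(-2*z*log(z)) dz by parts with u = log(z), dv = (-2*z) dz, so v = -z**2 [assuming z > 0]: now -z**2*log(z) + ∫(z) dz.
Step 2. Evaluate the standard form: now -z**2*log(z) + z**2/2.
Answer: -z**2*log(z) + z**2/2.


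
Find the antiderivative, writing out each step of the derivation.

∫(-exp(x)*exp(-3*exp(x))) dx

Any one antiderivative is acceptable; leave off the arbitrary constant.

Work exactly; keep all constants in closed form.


Step 1. Substitute u = exp(x), turning ∫(-exp(x)*exp(-3*exp(x))) dx into ∫(-exp(-3*u)) du: now ∫(-exp(-3*u)) du.
Step 2. Evaluate the standard form: now exp(-3*u)/3.
Step 3. Substitute back u = exp(x): now exp(-3*exp(x))/3.
Answer: exp(-3*exp(x))/3.


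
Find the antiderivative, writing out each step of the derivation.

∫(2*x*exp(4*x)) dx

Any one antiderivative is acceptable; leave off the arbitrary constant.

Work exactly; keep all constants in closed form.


Step 1. Integrate ∫(2*x*exp(4*x)) dx by parts with u = x, dv = (2*exp(4*x)) dx, so v = exp(4*x)/2: now x*exp(4*x)/2 + ∫(-exp(4*x)/2) dx.
Step 2. Evaluate the standard form: now x*exp(4*x)/2 - exp(4*x)/8.
Answer: x*exp(4*x)/2 - exp(4*x)/8.


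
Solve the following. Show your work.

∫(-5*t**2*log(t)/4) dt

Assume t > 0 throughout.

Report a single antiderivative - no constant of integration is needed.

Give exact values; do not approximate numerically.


Step 1. Integrate ∫(-5*t**2*log(t)/4) dt by parts with u = log(t), dv = (-5*t**2/4) dt, so v = -5*t**3/12 [assuming t > 0]: now -5*t**3*log(t)/12 + ∫(5*t**2/12) dt.
Step 2. Evaluate the standard form: now -5*t**3*log(t)/12 + 5*t**3/36.
Answer: -5*t**3*log(t)/12 + 5*t**3/36.


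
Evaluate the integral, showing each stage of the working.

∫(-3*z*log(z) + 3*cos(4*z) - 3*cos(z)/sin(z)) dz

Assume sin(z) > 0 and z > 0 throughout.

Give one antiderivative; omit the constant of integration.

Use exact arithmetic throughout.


Step 1. Rewrite: now ∫(-3*z*log(z)) dz + ∫(-3*cos(z)/sin(z)) dz + ∫(3*cos(4*z)) dz.
Step 2. Evaluate the standard form: now 3*sin(4*z)/4 + ∫(-3*z*log(z)) dz + ∫(-3*cos(z)/sin(z)) dz.
Step 3. Integrate ∫(-3*z*log(z)) dz by parts with u = log(z), dv = (-3*z) dz, so v = -3*z**2/2 [assuming z > 0]: now -3*z**2*log(z)/2 + 3*sin(4*z)/4 + ∫(3*z/2) dz + ∫(-3*cos(z)/sin(z)) dz.
Step 4. Evaluate the standard form: now -3*z**2*log(z)/2 + 3*z**2/4 + 3*sin(4*z)/4 + ∫(-3*cos(z)/sin(z)) dz.
Step 5. Substitute u = sin(z), turning ∫(-3*cos(z)/sin(z)) dz into ∫(-3/u) du: now -3*z**2*log(z)/2 + 3*z**2/4 + 3*sin(4*z)/4 + ∫(-3/u) du.
Step 6. Evaluate the standard form [assuming u > 0]: now -3*z**2*log(z)/2 + 3*z**2/4 - 3*log(u) + 3*sin(4*z)/4.
Step 7. Substitute back u = sin(z): now -3*z**2*log(z)/2 + 3*z**2/4 - 3*log(sin(z)) + 3*sin(4*z)/4.
Answer: -3*z**2*log(z)/2 + 3*z**2/4 - 3*log(sin(z)) + 3*sin(4*z)/4.


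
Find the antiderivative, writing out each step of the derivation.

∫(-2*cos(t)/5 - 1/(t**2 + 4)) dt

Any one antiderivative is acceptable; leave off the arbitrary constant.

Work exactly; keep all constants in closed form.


Step 1. Rewrite: now ∫(-1/(t**2 + 4)) dt + ∫(-2*cos(t)/5) dt.
Step 2. Evaluate the standard form: now -atan(t/2)/2 + ∫(-2*cos(t)/5) dt.
Step 3. Evaluate the standard form: now -2*sin(t)/5 - atan(t/2)/2.
Answer: -2*sin(t)/5 - atan(t/2)/2.


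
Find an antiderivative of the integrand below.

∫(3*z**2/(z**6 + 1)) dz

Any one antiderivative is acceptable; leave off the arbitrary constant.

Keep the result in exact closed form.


Answer: atan(z**3).


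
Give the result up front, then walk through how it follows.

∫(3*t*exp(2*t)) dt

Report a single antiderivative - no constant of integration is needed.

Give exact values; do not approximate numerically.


The answer is 3*t*exp(2*t)/2 - 3*exp(2*t)/4.
Step 1. Integrate ∫(3*t*exp(2*t)) dt by parts with u = t, dv = (3*exp(2*t)) dt, so v = 3*exp(2*t)/2: now 3*t*exp(2*t)/2 + ∫(-3*exp(2*t)/2) dt.
Step 2. Evaluate the standard form: now 3*t*exp(2*t)/2 - 3*exp(2*t)/4.
Answer: 3*t*exp(2*t)/2 - 3*exp(2*t)/4.


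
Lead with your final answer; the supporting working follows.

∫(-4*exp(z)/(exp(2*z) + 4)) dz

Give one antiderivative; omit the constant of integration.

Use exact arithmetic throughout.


The answer is -2*atan(exp(z)/2).
Step 1. Substitute u = exp(z), turning ∫(-4*exp(z)/(exp(2*z) + 4)) dz into ∫(-4/(u**2 + 4)) du: now ∫(-4/(u**2 + 4)) du.
Step 2. Evaluate the standard form: now -2*atan(u/2).
Step 3. Substitute back u = exp(z): now -2*atan(exp(z)/2).
Answer: -2*atan(exp(z)/2).


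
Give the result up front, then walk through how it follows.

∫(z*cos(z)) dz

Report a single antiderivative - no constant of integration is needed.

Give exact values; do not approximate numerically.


The answer is z*sin(z) + cos(z).
Step 1. Integrate ∫(z*cos(z)) dz by parts with u = z, dv = (cos(z)) dz, so v = sin(z): now z*sin(z) + ∫(-sin(z)) dz.
Step 2. Evaluate the standard form: now z*sin(z) + cos(z).
Answer: z*sin(z) + cos(z).


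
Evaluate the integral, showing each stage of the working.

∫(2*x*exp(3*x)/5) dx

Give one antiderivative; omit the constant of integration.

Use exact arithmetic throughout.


Step 1. Integrate ∫(2*x*exp(3*x)/5) dx by parts with u = x, dv = (2*exp(3*x)/5) dx, so v = 2*exp(3*x)/15: now 2*x*exp(3*x)/15 + ∫(-2*exp(3*x)/15) dx.
Step 2. Evaluate the standard form: now 2*x*exp(3*x)/15 - 2*exp(3*x)/45.
Answer: 2*x*exp(3*x)/15 - 2*exp(3*x)/45.


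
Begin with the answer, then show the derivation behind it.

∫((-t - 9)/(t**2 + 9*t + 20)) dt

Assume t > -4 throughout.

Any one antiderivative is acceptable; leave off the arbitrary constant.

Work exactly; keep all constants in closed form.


The answer is -5*log(t + 4) + 4*log(t + 5).
Step 1. Decompose ∫((-t - 9)/(t**2 + 9*t + 20)) dt by partial fractions, (-t - 9)/(t**2 + 9*t + 20) = 4/(t + 5) - 5/(t + 4): now ∫(-5/(t + 4)) dt + ∫(4/(t + 5)) dt.
Step 2. Evaluate the standard form [assuming t > -4]: now -5*log(t + 4) + ∫(4/(t + 5)) dt.
Step 3. Evaluate the standard form [assuming t > -5]: now -5*log(t + 4) + 4*log(t + 5).
Answer: -5*log(t + 4) + 4*log(t + 5).


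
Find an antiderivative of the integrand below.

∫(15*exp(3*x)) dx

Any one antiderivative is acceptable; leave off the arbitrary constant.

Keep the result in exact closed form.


Answer: 5*exp(3*x).


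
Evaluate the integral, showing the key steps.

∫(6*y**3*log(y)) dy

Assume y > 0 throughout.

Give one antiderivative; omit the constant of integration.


Step 1. Integrate ∫(6*y**3*log(y)) dy by parts with u = log(y), dv = (6*y**3) dy, so v = 3*y**4/2 [assuming y > 0]: now 3*y**4*log(y)/2 + ∫(-3*y**3/2) dy.
Step 2. Evaluate the standard form: now 3*y**4*log(y)/2 - 3*y**4/8.
Answer: 3*y**4*log(y)/2 - 3*y**4/8.


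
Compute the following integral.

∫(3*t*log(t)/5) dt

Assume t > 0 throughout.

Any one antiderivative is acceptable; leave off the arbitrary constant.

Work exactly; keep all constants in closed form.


Answer: 3*t**2*log(t)/10 - 3*t**2/20.


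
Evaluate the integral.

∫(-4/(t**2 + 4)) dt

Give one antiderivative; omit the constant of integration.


Answer: -2*atan(t/2).


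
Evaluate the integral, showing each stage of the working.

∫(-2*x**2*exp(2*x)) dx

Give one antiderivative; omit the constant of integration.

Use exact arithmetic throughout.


Step 1. Integrate ∫(-2*x**2*exp(2*x)) dx by parts with u = x**2, dv = (-2*exp(2*x)) dx, so v = -exp(2*x): now -x**2*exp(2*x) + ∫(2*x*exp(2*x)) dx.
Step 2. Integrate ∫(2*x*exp(2*x)) dx by parts with u = x, dv = (2*exp(2*x)) dx, so v = exp(2*x): now -x**2*exp(2*x) + x*exp(2*x) + ∫(-exp(2*x)) dx.
Step 3. Evaluate the standard form: now -x**2*exp(2*x) + x*exp(2*x) - exp(2*x)/2.
Answer: -x**2*exp(2*x) + x*exp(2*x) - exp(2*x)/2.


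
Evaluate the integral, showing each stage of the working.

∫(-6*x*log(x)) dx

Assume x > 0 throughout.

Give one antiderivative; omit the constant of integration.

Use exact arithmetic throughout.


Step 1. Integrate ∫(-6*x*log(x)) dx by parts with u = log(x), dv = (-6*x) dx, so v = -3*x**2 [assuming x > 0]: now -3*x**2*log(x) + ∫(3*x) dx.
Step 2. Evaluate the standard form: now -3*x**2*log(x) + 3*x**2/2.
Answer: -3*x**2*log(x) + 3*x**2/2.


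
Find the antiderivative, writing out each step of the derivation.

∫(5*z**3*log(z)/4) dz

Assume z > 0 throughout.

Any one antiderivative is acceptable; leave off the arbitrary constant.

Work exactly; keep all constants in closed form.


Step 1. Integrate ∫(5*z**3*log(z)/4) dz by parts with u = log(z), dv = (5*z**3/4) dz, so v = 5*z**4/16 [assuming z > 0]: now 5*z**4*log(z)/16 + ∫(-5*z**3/16) dz.
Step 2. Evaluate the standard form: now 5*z**4*log(z)/16 - 5*z**4/64.
Answer: 5*z**4*log(z)/16 - 5*z**4/64.


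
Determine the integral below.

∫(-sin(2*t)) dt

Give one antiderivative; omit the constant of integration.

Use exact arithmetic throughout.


Answer: cos(2*t)/2.


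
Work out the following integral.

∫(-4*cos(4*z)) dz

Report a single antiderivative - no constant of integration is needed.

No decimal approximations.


Answer: -sin(4*z).


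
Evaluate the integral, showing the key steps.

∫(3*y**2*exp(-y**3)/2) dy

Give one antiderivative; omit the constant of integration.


Step 1. Substitute u = y**3, turning ∫(3*y**2*exp(-y**3)/2) dy into ∫(exp(-u)/2) du: now ∫(exp(-u)/2) du.
Step 2. Evaluate the standard form: now -exp(-u)/2.
Step 3. Substitute back u = y**3: now -exp(-y**3)/2.
Answer: -exp(-y**3)/2.


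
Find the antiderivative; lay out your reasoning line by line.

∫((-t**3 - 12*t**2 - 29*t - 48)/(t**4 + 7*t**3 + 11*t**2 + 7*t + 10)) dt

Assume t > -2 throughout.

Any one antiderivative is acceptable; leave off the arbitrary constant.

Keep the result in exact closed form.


Step 1. Decompose ∫((-t**3 - 12*t**2 - 29*t - 48)/(t**4 + 7*t**3 + 11*t**2 + 7*t + 10)) dt by partial fractions, (-t**3 - 12*t**2 - 29*t - 48)/(t**4 + 7*t**3 + 11*t**2 + 7*t + 10) = -4/(t**2 + 1) + 1/(t + 5) - 2/(t + 2): now ∫(-2/(t + 2)) dt + ∫(1/(t + 5)) dt + ∫(-4/(t**2 + 1)) dt.
Step 2. Evaluate the standard form [assuming t > -5]: now log(t + 5) + ∫(-2/(t + 2)) dt + ∫(-4/(t**2 + 1)) dt.
Step 3. Evaluate the standard form [assuming t > -2]: now -2*log(t + 2) + log(t + 5) + ∫(-4/(t**2 + 1)) dt.
Step 4. Evaluate the standard form: now -2*log(t + 2) + log(t + 5) - 4*atan(t).
Answer: -2*log(t + 2) + log(t + 5) - 4*atan(t).


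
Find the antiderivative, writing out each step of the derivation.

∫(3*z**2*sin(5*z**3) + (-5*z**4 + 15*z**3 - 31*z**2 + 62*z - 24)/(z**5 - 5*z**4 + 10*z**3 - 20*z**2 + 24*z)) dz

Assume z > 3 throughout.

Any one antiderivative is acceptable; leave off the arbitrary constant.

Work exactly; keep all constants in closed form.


Step 1. Rewrite: now ∫(3*z**2*sin(5*z**3)) dz + ∫((-5*z**4 + 15*z**3 - 31*z**2 + 62*z - 24)/(z**5 - 5*z**4 + 10*z**3 - 20*z**2 + 24*z)) dz.
Step 2. Decompose ∫((-5*z**4 + 15*z**3 - 31*z**2 + 62*z - 24)/(z**5 - 5*z**4 + 10*z**3 - 20*z**2 + 24*z)) dz by partial fractions, (-5*z**4 + 15*z**3 - 31*z**2 + 62*z - 24)/(z**5 - 5*z**4 + 10*z**3 - 20*z**2 + 24*z) = 1/(z**2 + 4) - 1/(z - 2) - 3/(z - 3) - 1/z: now ∫(-1/z) dz + ∫(3*z**2*sin(5*z**3)) dz + ∫(-3/(z - 3)) dz + ∫(-1/(z - 2)) dz + ∫(1/(z**2 + 4)) dz.
Step 3. Evaluate the standard form [assuming z > 3]: now -3*log(z - 3) + ∫(-1/z) dz + ∫(3*z**2*sin(5*z**3)) dz + ∫(-1/(z - 2)) dz + ∫(1/(z**2 + 4)) dz.
Step 4. Evaluate the standard form [assuming z > 0]: now -log(z) - 3*log(z - 3) + ∫(3*z**2*sin(5*z**3)) dz + ∫(-1/(z - 2)) dz + ∫(1/(z**2 + 4)) dz.
Step 5. Evaluate the standard form [assuming z > 2]: now -log(z) - 3*log(z - 3) - log(z - 2) + ∫(3*z**2*sin(5*z**3)) dz + ∫(1/(z**2 + 4)) dz.
Step 6. Evaluate the standard form: now -log(z) - 3*log(z - 3) - log(z - 2) + atan(z/2)/2 + ∫(3*z**2*sin(5*z**3)) dz.
Step 7. Substitute u = z**3, turning ∫(3*z**2*sin(5*z**3)) dz into ∫(sin(5*u)) du: now -log(z) - 3*log(z - 3) - log(z - 2) + atan(z/2)/2 + ∫(sin(5*u)) du.
Step 8. Evaluate the standard form: now -log(z) - 3*log(z - 3) - log(z - 2) - cos(5*u)/5 + atan(z/2)/2.
Step 9. Substitute back u = z**3: now -log(z) - 3*log(z - 3) - log(z - 2) - cos(5*z**3)/5 + atan(z/2)/2.
Answer: -log(z) - 3*log(z - 3) - log(z - 2) - cos(5*z**3)/5 + atan(z/2)/2.


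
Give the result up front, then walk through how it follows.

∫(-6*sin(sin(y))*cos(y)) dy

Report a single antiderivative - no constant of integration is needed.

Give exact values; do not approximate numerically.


The answer is 6*cos(sin(y)).
Step 1. Substitute u = sin(y), turning ∫(-6*sin(sin(y))*cos(y)) dy into ∫(-6*sin(u)) du: now ∫(-6*sin(u)) du.
Step 2. Evaluate the standard form: now 6*cos(u).
Step 3. Substitute back u = sin(y): now 6*cos(sin(y)).
Answer: 6*cos(sin(y)).


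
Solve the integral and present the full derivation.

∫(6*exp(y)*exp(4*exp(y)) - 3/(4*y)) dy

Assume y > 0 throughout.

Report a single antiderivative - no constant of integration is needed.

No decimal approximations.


Step 1. Rewrite: now ∫(-3/(4*y)) dy + ∫(6*exp(y)*exp(4*exp(y))) dy.
Step 2. Evaluate the standard form [assuming y > 0]: now -3*log(y)/4 + ∫(6*exp(y)*exp(4*exp(y))) dy.
Step 3. Substitute u = exp(y), turning ∫(6*exp(y)*exp(4*exp(y))) dy into ∫(6*exp(4*u)) du: now -3*log(y)/4 + ∫(6*exp(4*u)) du.
Step 4. Evaluate the standard form: now 3*exp(4*u)/2 - 3*log(y)/4.
Step 5. Substitute back u = exp(y): now 3*exp(4*exp(y))/2 - 3*log(y)/4.
Answer: 3*exp(4*exp(y))/2 - 3*log(y)/4.


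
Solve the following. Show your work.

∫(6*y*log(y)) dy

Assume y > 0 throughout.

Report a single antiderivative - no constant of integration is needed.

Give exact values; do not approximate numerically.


Step 1. Integrate ∫(6*y*log(y)) dy by parts with u = log(y), dv = (6*y) dy, so v = 3*y**2 [assuming y > 0]: now 3*y**2*log(y) + ∫(-3*y) dy.
Step 2. Evaluate the standard form: now 3*y**2*log(y) - 3*y**2/2.
Answer: 3*y**2*log(y) - 3*y**2/2.


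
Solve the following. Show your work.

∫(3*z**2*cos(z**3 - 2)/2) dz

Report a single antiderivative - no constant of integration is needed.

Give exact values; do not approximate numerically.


Step 1. Substitute u = z**3 - 2, turning ∫(3*z**2*cos(z**3 - 2)/2) dz into ∫(cos(u)/2) du: now ∫(cos(u)/2) du.
Step 2. Evaluate the standard form: now sin(u)/2.
Step 3. Substitute back u = z**3 - 2: now sin(z**3 - 2)/2.
Answer: sin(z**3 - 2)/2.


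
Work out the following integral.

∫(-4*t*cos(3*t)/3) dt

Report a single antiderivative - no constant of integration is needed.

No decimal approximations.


Answer: -4*t*sin(3*t)/9 - 4*cos(3*t)/27.


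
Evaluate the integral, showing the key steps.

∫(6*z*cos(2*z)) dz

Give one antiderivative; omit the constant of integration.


Step 1. Integrate ∫(6*z*cos(2*z)) dz by parts with u = z, dv = (6*cos(2*z)) dz, so v = 3*sin(2*z): now 3*z*sin(2*z) + ∫(-3*sin(2*z)) dz.
Step 2. Evaluate the standard form: now 3*z*sin(2*z) + 3*cos(2*z)/2.
Answer: 3*z*sin(2*z) + 3*cos(2*z)/2.


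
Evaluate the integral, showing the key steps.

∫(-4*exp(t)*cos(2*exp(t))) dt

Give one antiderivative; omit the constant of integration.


Step 1. Substitute u = exp(t), turning ∫(-4*exp(t)*cos(2*exp(t))) dt into ∫(-4*cos(2*u)) du: now ∫(-4*cos(2*u)) du.
Step 2. Evaluate the standard form: now -2*sin(2*u).
Step 3. Substitute back u = exp(t): now -2*sin(2*exp(t)).
Answer: -2*sin(2*exp(t)).


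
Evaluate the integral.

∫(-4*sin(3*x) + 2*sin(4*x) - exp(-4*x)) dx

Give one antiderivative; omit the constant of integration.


Answer: 4*cos(3*x)/3 - cos(4*x)/2 + exp(-4*x)/4.


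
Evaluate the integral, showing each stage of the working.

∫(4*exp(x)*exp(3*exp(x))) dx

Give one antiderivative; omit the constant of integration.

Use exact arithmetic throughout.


Step 1. Substitute u = exp(x), turning ∫(4*exp(x)*exp(3*exp(x))) dx into ∫(4*exp(3*u)) du: now ∫(4*exp(3*u)) du.
Step 2. Evaluate the standard form: now 4*exp(3*u)/3.
Step 3. Substitute back u = exp(x): now 4*exp(3*exp(x))/3.
Answer: 4*exp(3*exp(x))/3.


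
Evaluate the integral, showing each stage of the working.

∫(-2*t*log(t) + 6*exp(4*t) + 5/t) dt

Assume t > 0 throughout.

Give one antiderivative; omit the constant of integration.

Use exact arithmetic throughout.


Step 1. Rewrite: now ∫(5/t) dt + ∫(-2*t*log(t)) dt + ∫(6*exp(4*t)) dt.
Step 2. Evaluate the standard form [assuming t > 0]: now 5*log(t) + ∫(-2*t*log(t)) dt + ∫(6*exp(4*t)) dt.
Step 3. Evaluate the standard form: now 3*exp(4*t)/2 + 5*log(t) + ∫(-2*t*log(t)) dt.
Step 4. Integrate ∫(-2*t*log(t)) dt by parts with u = log(t), dv = (-2*t) dt, so v = -t**2 [assuming t > 0]: now -t**2*log(t) + 3*exp(4*t)/2 + 5*log(t) + ∫(t) dt.
Step 5. Evaluate the standard form: now -t**2*log(t) + t**2/2 + 3*exp(4*t)/2 + 5*log(t).
Answer: -t**2*log(t) + t**2/2 + 3*exp(4*t)/2 + 5*log(t).


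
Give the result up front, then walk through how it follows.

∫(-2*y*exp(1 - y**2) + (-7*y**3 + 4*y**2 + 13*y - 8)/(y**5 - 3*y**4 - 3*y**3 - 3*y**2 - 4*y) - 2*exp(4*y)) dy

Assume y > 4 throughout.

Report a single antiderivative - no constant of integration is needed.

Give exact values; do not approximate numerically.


The answer is -exp(4*y)/2 + exp(1 - y**2) + 2*log(y) - log(y - 4) - log(y + 1) - 4*atan(y).
Step 1. Rewrite: now ∫(-2*y*exp(1 - y**2)) dy + ∫((-7*y**3 + 4*y**2 + 13*y - 8)/(y**5 - 3*y**4 - 3*y**3 - 3*y**2 - 4*y)) dy + ∫(-2*exp(4*y)) dy.
Step 2. Decompose ∫((-7*y**3 + 4*y**2 + 13*y - 8)/(y**5 - 3*y**4 - 3*y**3 - 3*y**2 - 4*y)) dy by partial fractions, (-7*y**3 + 4*y**2 + 13*y - 8)/(y**5 - 3*y**4 - 3*y**3 - 3*y**2 - 4*y) = -4/(y**2 + 1) - 1/(y + 1) - 1/(y - 4) + 2/y: now ∫(2/y) dy + ∫(-2*y*exp(1 - y**2)) dy + ∫(-1/(y - 4)) dy + ∫(-1/(y + 1)) dy + ∫(-4/(y**2 + 1)) dy + ∫(-2*exp(4*y)) dy.
Step 3. Evaluate the standard form [assuming y > -1]: now -log(y + 1) + ∫(2/y) dy + ∫(-2*y*exp(1 - y**2)) dy + ∫(-1/(y - 4)) dy + ∫(-4/(y**2 + 1)) dy + ∫(-2*exp(4*y)) dy.
Step 4. Evaluate the standard form [assuming y > 0]: now 2*log(y) - log(y + 1) + ∫(-2*y*exp(1 - y**2)) dy + ∫(-1/(y - 4)) dy + ∫(-4/(y**2 + 1)) dy + ∫(-2*exp(4*y)) dy.
Step 5. Evaluate the standard form [assuming y > 4]: now 2*log(y) - log(y - 4) - log(y + 1) + ∫(-2*y*exp(1 - y**2)) dy + ∫(-4/(y**2 + 1)) dy + ∫(-2*exp(4*y)) dy.
Step 6. Evaluate the standard form: now 2*log(y) - log(y - 4) - log(y + 1) - 4*atan(y) + ∫(-2*y*exp(1 - y**2)) dy + ∫(-2*exp(4*y)) dy.
Step 7. Substitute u = y**2 - 1, turning ∫(-2*y*exp(1 - y**2)) dy into ∫(-exp(-u)) du: now 2*log(y) - log(y - 4) - log(y + 1) - 4*atan(y) + ∫(-exp(-u)) du + ∫(-2*exp(4*y)) dy.
Step 8. Evaluate the standard form: now 2*log(y) - log(y - 4) - log(y + 1) - 4*atan(y) + ∫(-2*exp(4*y)) dy + exp(-u).
Step 9. Substitute back u = y**2 - 1: now exp(1 - y**2) + 2*log(y) - log(y - 4) - log(y + 1) - 4*atan(y) + ∫(-2*exp(4*y)) dy.
Step 10. Evaluate the standard form: now -exp(4*y)/2 + exp(1 - y**2) + 2*log(y) - log(y - 4) - log(y + 1) - 4*atan(y).
Answer: -exp(4*y)/2 + exp(1 - y**2) + 2*log(y) - log(y - 4) - log(y + 1) - 4*atan(y).


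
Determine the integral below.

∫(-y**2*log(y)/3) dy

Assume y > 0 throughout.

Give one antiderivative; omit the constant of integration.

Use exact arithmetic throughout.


Answer: -y**3*log(y)/9 + y**3/27.


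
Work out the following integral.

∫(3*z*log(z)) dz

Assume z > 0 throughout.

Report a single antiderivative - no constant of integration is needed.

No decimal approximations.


Answer: 3*z**2*log(z)/2 - 3*z**2/4.


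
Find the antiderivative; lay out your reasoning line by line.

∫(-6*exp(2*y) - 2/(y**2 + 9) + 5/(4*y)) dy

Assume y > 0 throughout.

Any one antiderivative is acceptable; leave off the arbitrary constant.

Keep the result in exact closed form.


Step 1. Rewrite: now ∫(5/(4*y)) dy + ∫(-2/(y**2 + 9)) dy + ∫(-6*exp(2*y)) dy.
Step 2. Evaluate the standard form: now -3*exp(2*y) + ∫(5/(4*y)) dy + ∫(-2/(y**2 + 9)) dy.
Step 3. Evaluate the standard form: now -3*exp(2*y) - 2*atan(y/3)/3 + ∫(5/(4*y)) dy.
Step 4. Evaluate the standard form [assuming y > 0]: now -3*exp(2*y) + 5*log(y)/4 - 2*atan(y/3)/3.
Answer: -3*exp(2*y) + 5*log(y)/4 - 2*atan(y/3)/3.


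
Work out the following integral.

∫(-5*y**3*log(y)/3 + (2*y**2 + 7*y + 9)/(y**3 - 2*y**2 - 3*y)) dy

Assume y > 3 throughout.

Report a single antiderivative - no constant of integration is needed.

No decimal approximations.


Answer: -5*y**4*log(y)/12 + 5*y**4/48 - 3*log(y) + 4*log(y - 3) + log(y + 1).


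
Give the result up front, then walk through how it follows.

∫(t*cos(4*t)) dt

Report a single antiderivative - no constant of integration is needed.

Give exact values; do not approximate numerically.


The answer is t*sin(4*t)/4 + cos(4*t)/16.
Step 1. Integrate ∫(t*cos(4*t)) dt by parts with u = t, dv = (cos(4*t)) dt, so v = sin(4*t)/4: now t*sin(4*t)/4 + ∫(-sin(4*t)/4) dt.
Step 2. Evaluate the standard form: now t*sin(4*t)/4 + cos(4*t)/16.
Answer: t*sin(4*t)/4 + cos(4*t)/16.


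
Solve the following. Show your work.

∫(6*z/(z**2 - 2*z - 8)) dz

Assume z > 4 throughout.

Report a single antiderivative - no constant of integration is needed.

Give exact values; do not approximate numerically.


Step 1. Decompose ∫(6*z/(z**2 - 2*z - 8)) dz by partial fractions, 6*z/(z**2 - 2*z - 8) = 2/(z + 2) + 4/(z - 4): now ∫(4/(z - 4)) dz + ∫(2/(z + 2)) dz.
Step 2. Evaluate the standard form [assuming z > 4]: now 4*log(z - 4) + ∫(2/(z + 2)) dz.
Step 3. Evaluate the standard form [assuming z > -2]: now 4*log(z - 4) + 2*log(z + 2).
Answer: 4*log(z - 4) + 2*log(z + 2).


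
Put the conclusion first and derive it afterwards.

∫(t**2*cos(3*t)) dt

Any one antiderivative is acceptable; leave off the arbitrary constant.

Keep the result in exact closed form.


The answer is t**2*sin(3*t)/3 + 2*t*cos(3*t)/9 - 2*sin(3*t)/27.
Step 1. Integrate ∫(t**2*cos(3*t)) dt by parts with u = t**2, dv = (cos(3*t)) dt, so v = sin(3*t)/3: now t**2*sin(3*t)/3 + ∫(-2*t*sin(3*t)/3) dt.
Step 2. Integrate ∫(-2*t*sin(3*t)/3) dt by parts with u = t, dv = (-2*sin(3*t)/3) dt, so v = 2*cos(3*t)/9: now t**2*sin(3*t)/3 + 2*t*cos(3*t)/9 + ∫(-2*cos(3*t)/9) dt.
Step 3. Evaluate the standard form: now t**2*sin(3*t)/3 + 2*t*cos(3*t)/9 - 2*sin(3*t)/27.
Answer: t**2*sin(3*t)/3 + 2*t*cos(3*t)/9 - 2*sin(3*t)/27.


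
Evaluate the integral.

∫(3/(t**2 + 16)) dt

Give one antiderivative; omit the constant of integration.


Answer: 3*atan(t/4)/4.


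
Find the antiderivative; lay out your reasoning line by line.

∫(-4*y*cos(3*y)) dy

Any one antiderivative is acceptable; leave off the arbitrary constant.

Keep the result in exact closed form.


Step 1. Integrate ∫(-4*y*cos(3*y)) dy by parts with u = y, dv = (-4*cos(3*y)) dy, so v = -4*sin(3*y)/3: now -4*y*sin(3*y)/3 + ∫(4*sin(3*y)/3) dy.
Step 2. Evaluate the standard form: now -4*y*sin(3*y)/3 - 4*cos(3*y)/9.
Answer: -4*y*sin(3*y)/3 - 4*cos(3*y)/9.


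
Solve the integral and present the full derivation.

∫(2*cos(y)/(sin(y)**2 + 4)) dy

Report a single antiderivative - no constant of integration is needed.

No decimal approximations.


Step 1. Substitute u = sin(y), turning ∫(2*cos(y)/(sin(y)**2 + 4)) dy into ∫(2/(u**2 + 4)) du: now ∫(2/(u**2 + 4)) du.
Step 2. Evaluate the standard form: now atan(u/2).
Step 3. Substitute back u = sin(y): now atan(sin(y)/2).
Answer: atan(sin(y)/2).


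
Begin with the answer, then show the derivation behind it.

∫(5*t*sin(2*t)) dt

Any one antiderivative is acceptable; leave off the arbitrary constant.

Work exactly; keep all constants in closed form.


The answer is -5*t*cos(2*t)/2 + 5*sin(2*t)/4.
Step 1. Integrate ∫(5*t*sin(2*t)) dt by parts with u = t, dv = (5*sin(2*t)) dt, so v = -5*cos(2*t)/2: now -5*t*cos(2*t)/2 + ∫(5*cos(2*t)/2) dt.
Step 2. Evaluate the standard form: now -5*t*cos(2*t)/2 + 5*sin(2*t)/4.
Answer: -5*t*cos(2*t)/2 + 5*sin(2*t)/4.


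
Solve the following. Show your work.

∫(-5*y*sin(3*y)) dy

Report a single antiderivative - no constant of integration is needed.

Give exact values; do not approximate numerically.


Step 1. Integrate ∫(-5*y*sin(3*y)) dy by parts with u = y, dv = (-5*sin(3*y)) dy, so v = 5*cos(3*y)/3: now 5*y*cos(3*y)/3 + ∫(-5*cos(3*y)/3) dy.
Step 2. Evaluate the standard form: now 5*y*cos(3*y)/3 - 5*sin(3*y)/9.
Answer: 5*y*cos(3*y)/3 - 5*sin(3*y)/9.


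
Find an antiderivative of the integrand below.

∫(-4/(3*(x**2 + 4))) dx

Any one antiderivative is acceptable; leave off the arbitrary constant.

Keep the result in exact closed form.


Answer: -2*atan(x/2)/3.


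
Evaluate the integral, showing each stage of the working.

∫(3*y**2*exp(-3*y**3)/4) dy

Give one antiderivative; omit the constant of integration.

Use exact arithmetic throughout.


Step 1. Substitute u = y**3, turning ∫(3*y**2*exp(-3*y**3)/4) dy into ∫(exp(-3*u)/4) du: now ∫(exp(-3*u)/4) du.
Step 2. Evaluate the standard form: now -exp(-3*u)/12.
Step 3. Substitute back u = y**3: now -exp(-3*y**3)/12.
Answer: -exp(-3*y**3)/12.


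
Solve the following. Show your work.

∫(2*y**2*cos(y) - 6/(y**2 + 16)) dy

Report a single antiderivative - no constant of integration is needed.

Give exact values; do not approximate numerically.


Step 1. Rewrite: now ∫(2*y**2*cos(y)) dy + ∫(-6/(y**2 + 16)) dy.
Step 2. Integrate ∫(2*y**2*cos(y)) dy by parts with u = y**2, dv = (2*cos(y)) dy, so v = 2*sin(y): now 2*y**2*sin(y) + ∫(-4*y*sin(y)) dy + ∫(-6/(y**2 + 16)) dy.
Step 3. Integrate ∫(-4*y*sin(y)) dy by parts with u = y, dv = (-4*sin(y)) dy, so v = 4*cos(y): now 2*y**2*sin(y) + 4*y*cos(y) + ∫(-6/(y**2 + 16)) dy + ∫(-4*cos(y)) dy.
Step 4. Evaluate the standard form: now 2*y**2*sin(y) + 4*y*cos(y) - 4*sin(y) + ∫(-6/(y**2 + 16)) dy.
Step 5. Evaluate the standard form: now 2*y**2*sin(y) + 4*y*cos(y) - 4*sin(y) - 3*atan(y/4)/2.
Answer: 2*y**2*sin(y) + 4*y*cos(y) - 4*sin(y) - 3*atan(y/4)/2.


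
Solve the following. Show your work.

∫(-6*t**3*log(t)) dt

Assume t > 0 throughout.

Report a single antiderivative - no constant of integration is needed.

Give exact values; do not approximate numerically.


Step 1. Integrate ∫(-6*t**3*log(t)) dt by parts with u = log(t), dv = (-6*t**3) dt, so v = -3*t**4/2 [assuming t > 0]: now -3*t**4*log(t)/2 + ∫(3*t**3/2) dt.
Step 2. Evaluate the standard form: now -3*t**4*log(t)/2 + 3*t**4/8.
Answer: -3*t**4*log(t)/2 + 3*t**4/8.


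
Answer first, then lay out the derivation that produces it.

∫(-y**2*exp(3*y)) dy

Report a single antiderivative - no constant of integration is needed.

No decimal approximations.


The answer is -y**2*exp(3*y)/3 + 2*y*exp(3*y)/9 - 2*exp(3*y)/27.
Step 1. Integrate ∫(-y**2*exp(3*y)) dy by parts with u = y**2, dv = (-exp(3*y)) dy, so v = -exp(3*y)/3: now -y**2*exp(3*y)/3 + ∫(2*y*exp(3*y)/3) dy.
Step 2. Integrate ∫(2*y*exp(3*y)/3) dy by parts with u = y, dv = (2*exp(3*y)/3) dy, so v = 2*exp(3*y)/9: now -y**2*exp(3*y)/3 + 2*y*exp(3*y)/9 + ∫(-2*exp(3*y)/9) dy.
Step 3. Evaluate the standard form: now -y**2*exp(3*y)/3 + 2*y*exp(3*y)/9 - 2*exp(3*y)/27.
Answer: -y**2*exp(3*y)/3 + 2*y*exp(3*y)/9 - 2*exp(3*y)/27.


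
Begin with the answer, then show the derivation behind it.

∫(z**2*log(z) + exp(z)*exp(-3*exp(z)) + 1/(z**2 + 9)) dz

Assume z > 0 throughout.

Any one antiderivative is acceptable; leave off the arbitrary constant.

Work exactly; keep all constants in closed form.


The answer is z**3*log(z)/3 - z**3/9 + atan(z/3)/3 - exp(-3*exp(z))/3.
Step 1. Rewrite: now ∫(z**2*log(z)) dz + ∫(exp(z)*exp(-3*exp(z))) dz + ∫(1/(z**2 + 9)) dz.
Step 2. Substitute u = exp(z), turning ∫(exp(z)*exp(-3*exp(z))) dz into ∫(exp(-3*u)) du: now ∫(z**2*log(z)) dz + ∫(1/(z**2 + 9)) dz + ∫(exp(-3*u)) du.
Step 3. Evaluate the standard form: now ∫(z**2*log(z)) dz + ∫(1/(z**2 + 9)) dz - exp(-3*u)/3.
Step 4. Substitute back u = exp(z): now ∫(z**2*log(z)) dz + ∫(1/(z**2 + 9)) dz - exp(-3*exp(z))/3.
Step 5. Integrate ∫(z**2*log(z)) dz by parts with u = log(z), dv = (z**2) dz, so v = z**3/3 [assuming z > 0]: now z**3*log(z)/3 + ∫(-z**2/3) dz + ∫(1/(z**2 + 9)) dz - exp(-3*exp(z))/3.
Step 6. Evaluate the standard form: now z**3*log(z)/3 - z**3/9 + ∫(1/(z**2 + 9)) dz - exp(-3*exp(z))/3.
Step 7. Evaluate the standard form: now z**3*log(z)/3 - z**3/9 + atan(z/3)/3 - exp(-3*exp(z))/3.
Answer: z**3*log(z)/3 - z**3/9 + atan(z/3)/3 - exp(-3*exp(z))/3.


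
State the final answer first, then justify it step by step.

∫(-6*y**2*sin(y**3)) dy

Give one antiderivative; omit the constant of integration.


The answer is 2*cos(y**3).
Step 1. Substitute u = y**3, turning ∫(-6*y**2*sin(y**3)) dy into ∫(-2*sin(u)) du: now ∫(-2*sin(u)) du.
Step 2. Evaluate the standard form: now 2*cos(u).
Step 3. Substitute back u = y**3: now 2*cos(y**3).
Answer: 2*cos(y**3).


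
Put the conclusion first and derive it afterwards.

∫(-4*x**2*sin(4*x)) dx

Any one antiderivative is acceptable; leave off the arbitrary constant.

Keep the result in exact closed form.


The answer is x**2*cos(4*x) - x*sin(4*x)/2 - cos(4*x)/8.
Step 1. Integrate ∫(-4*x**2*sin(4*x)) dx by parts with u = x**2, dv = (-4*sin(4*x)) dx, so v = cos(4*x): now x**2*cos(4*x) + ∫(-2*x*cos(4*x)) dx.
Step 2. Integrate ∫(-2*x*cos(4*x)) dx by parts with u = x, dv = (-2*cos(4*x)) dx, so v = -sin(4*x)/2: now x**2*cos(4*x) - x*sin(4*x)/2 + ∫(sin(4*x)/2) dx.
Step 3. Evaluate the standard form: now x**2*cos(4*x) - x*sin(4*x)/2 - cos(4*x)/8.
Answer: x**2*cos(4*x) - x*sin(4*x)/2 - cos(4*x)/8.


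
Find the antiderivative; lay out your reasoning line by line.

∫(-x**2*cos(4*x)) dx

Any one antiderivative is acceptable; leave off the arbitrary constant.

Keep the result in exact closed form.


Step 1. Integrate ∫(-x**2*cos(4*x)) dx by parts with u = x**2, dv = (-cos(4*x)) dx, so v = -sin(4*x)/4: now -x**2*sin(4*x)/4 + ∫(x*sin(4*x)/2) dx.
Step 2. Integrate ∫(x*sin(4*x)/2) dx by parts with u = x, dv = (sin(4*x)/2) dx, so v = -cos(4*x)/8: now -x**2*sin(4*x)/4 - x*cos(4*x)/8 + ∫(cos(4*x)/8) dx.
Step 3. Evaluate the standard form: now -x**2*sin(4*x)/4 - x*cos(4*x)/8 + sin(4*x)/32.
Answer: -x**2*sin(4*x)/4 - x*cos(4*x)/8 + sin(4*x)/32.


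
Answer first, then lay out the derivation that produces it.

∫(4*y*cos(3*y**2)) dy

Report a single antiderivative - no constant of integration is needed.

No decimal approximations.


The answer is 2*sin(3*y**2)/3.
Step 1. Substitute u = y**2, turning ∫(4*y*cos(3*y**2)) dy into ∫(2*cos(3*u)) du: now ∫(2*cos(3*u)) du.
Step 2. Evaluate the standard form: now 2*sin(3*u)/3.
Step 3. Substitute back u = y**2: now 2*sin(3*y**2)/3.
Answer: 2*sin(3*y**2)/3.


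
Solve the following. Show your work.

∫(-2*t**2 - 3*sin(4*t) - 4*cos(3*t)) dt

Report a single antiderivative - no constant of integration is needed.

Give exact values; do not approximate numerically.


Step 1. Rewrite: now ∫(-2*t**2) dt + ∫(-3*sin(4*t)) dt + ∫(-4*cos(3*t)) dt.
Step 2. Evaluate the standard form: now -4*sin(3*t)/3 + ∫(-2*t**2) dt + ∫(-3*sin(4*t)) dt.
Step 3. Evaluate the standard form: now -4*sin(3*t)/3 + 3*cos(4*t)/4 + ∫(-2*t**2) dt.
Step 4. Evaluate the standard form: now -2*t**3/3 - 4*sin(3*t)/3 + 3*cos(4*t)/4.
Answer: -2*t**3/3 - 4*sin(3*t)/3 + 3*cos(4*t)/4.


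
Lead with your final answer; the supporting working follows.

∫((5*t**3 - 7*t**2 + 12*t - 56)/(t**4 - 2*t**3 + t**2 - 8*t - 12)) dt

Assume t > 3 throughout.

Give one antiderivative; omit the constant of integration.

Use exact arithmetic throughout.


The answer is log(t - 3) + 4*log(t + 1) + 2*atan(t/2).
Step 1. Decompose ∫((5*t**3 - 7*t**2 + 12*t - 56)/(t**4 - 2*t**3 + t**2 - 8*t - 12)) dt by partial fractions, (5*t**3 - 7*t**2 + 12*t - 56)/(t**4 - 2*t**3 + t**2 - 8*t - 12) = 4/(t**2 + 4) + 4/(t + 1) + 1/(t - 3): now ∫(1/(t - 3)) dt + ∫(4/(t + 1)) dt + ∫(4/(t**2 + 4)) dt.
Step 2. Evaluate the standard form [assuming t > -1]: now 4*log(t + 1) + ∫(1/(t - 3)) dt + ∫(4/(t**2 + 4)) dt.
Step 3. Evaluate the standard form [assuming t > 3]: now log(t - 3) + 4*log(t + 1) + ∫(4/(t**2 + 4)) dt.
Step 4. Evaluate the standard form: now log(t - 3) + 4*log(t + 1) + 2*atan(t/2).
Answer: log(t - 3) + 4*log(t + 1) + 2*atan(t/2).


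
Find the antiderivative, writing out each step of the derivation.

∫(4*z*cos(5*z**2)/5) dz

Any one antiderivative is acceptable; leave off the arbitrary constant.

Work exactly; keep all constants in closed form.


Step 1. Substitute u = z**2, turning ∫(4*z*cos(5*z**2)/5) dz into ∫(2*cos(5*u)/5) du: now ∫(2*cos(5*u)/5) du.
Step 2. Evaluate the standard form: now 2*sin(5*u)/25.
Step 3. Substitute back u = z**2: now 2*sin(5*z**2)/25.
Answer: 2*sin(5*z**2)/25.


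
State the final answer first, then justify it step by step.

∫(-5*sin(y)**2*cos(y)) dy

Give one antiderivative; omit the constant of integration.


The answer is -5*sin(y)**3/3.
Step 1. Substitute u = sin(y), turning ∫(-5*sin(y)**2*cos(y)) dy into ∫(-5*u**2) du: now ∫(-5*u**2) du.
Step 2. Evaluate the standard form: now -5*u**3/3.
Step 3. Substitute back u = sin(y): now -5*sin(y)**3/3.
Answer: -5*sin(y)**3/3.
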